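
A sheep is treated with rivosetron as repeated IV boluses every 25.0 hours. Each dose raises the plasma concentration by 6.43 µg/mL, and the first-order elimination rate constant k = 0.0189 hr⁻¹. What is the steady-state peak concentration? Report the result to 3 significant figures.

Fraction remaining after one interval: e^(−kτ) = e^(−0.01890 × 25.0) = 0.6234
R = 1 / (1 − 0.6234) = 2.656
Css,max = 6.43 × 2.656 ≈ 17.1 µg/mL

17.1 µg/mL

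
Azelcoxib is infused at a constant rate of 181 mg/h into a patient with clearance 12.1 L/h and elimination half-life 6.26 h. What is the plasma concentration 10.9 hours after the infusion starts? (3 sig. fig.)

Css = rate / CL = 181 / 12.1 = 14.96 µg/mL
k = ln 2 / 6.26 = 0.1107 h⁻¹
C(t) = Css (1 − e^(−kt)) = 14.96 × (1 − e^(−1.207)) = 14.96 × 0.7009 ≈ 10.5 µg/mL

10.5 µg/mL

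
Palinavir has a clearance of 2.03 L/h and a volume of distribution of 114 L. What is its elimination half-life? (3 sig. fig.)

38.9 hours

k = CL / V = 2.03 / 114 = 0.01781 h⁻¹
t½ = ln 2 / k = ln 2 / 0.01781 ≈ 38.9 hours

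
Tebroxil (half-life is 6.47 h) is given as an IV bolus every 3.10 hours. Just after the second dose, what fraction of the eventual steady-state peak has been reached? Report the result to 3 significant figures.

0.485

k = ln 2 / 6.47 = 0.1071 h⁻¹
f_n = 1 − e^(−nkτ) = 1 − e^(−2 × 0.1071 × 3.10) = 1 − e^(−0.6642) = 1 − 0.5147 ≈ 0.485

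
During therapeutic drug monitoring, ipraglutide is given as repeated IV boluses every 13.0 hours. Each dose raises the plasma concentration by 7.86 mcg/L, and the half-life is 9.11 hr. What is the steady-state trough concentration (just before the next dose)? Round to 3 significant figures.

4.65 mcg/L

k = ln 2 / 9.11 = 0.07609 hr⁻¹
Fraction remaining after one interval: e^(−kτ) = e^(−0.07609 × 13.0) = 0.3719
R = 1 / (1 − 0.3719) = 1.592
Css,max = 7.86 × 1.592 = 12.51 mcg/L
Css,min = Css,max × e^(−kτ) = 12.51 × 0.3719 ≈ 4.65 mcg/L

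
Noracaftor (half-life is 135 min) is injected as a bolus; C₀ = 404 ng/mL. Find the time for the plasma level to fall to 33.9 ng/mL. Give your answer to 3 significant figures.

k = ln 2 / 135 = 0.005134 min⁻¹
C(t) = C₀ e^(−kt)  ⇒  t = ln(C₀/C) / k
t = ln(404/33.9) / 0.005134 = 2.478 / 0.005134 ≈ 483 minutes

483 minutes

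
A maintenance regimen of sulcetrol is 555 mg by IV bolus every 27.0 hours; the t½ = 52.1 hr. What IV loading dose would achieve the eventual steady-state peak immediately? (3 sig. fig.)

1840 mg

k = ln 2 / 52.1 = 0.01330 hr⁻¹
Accumulation ratio R = 1 / (1 − e^(−kτ)) = 1 / (1 − e^(−0.01330×27.0)) = 1 / (1 − 0.6982) = 3.314
Loading dose = maintenance dose × R = 555 × 3.314 ≈ 1840 mg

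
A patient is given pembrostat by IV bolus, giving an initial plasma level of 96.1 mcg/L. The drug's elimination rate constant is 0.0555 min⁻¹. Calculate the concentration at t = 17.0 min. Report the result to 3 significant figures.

37.4 mcg/L

C(t) = C₀ e^(−kt) = 96.1 × e^(−0.05550 × 17.0) = 96.1 × e^(−0.9435) = 96.1 × 0.3893 ≈ 37.4 mcg/L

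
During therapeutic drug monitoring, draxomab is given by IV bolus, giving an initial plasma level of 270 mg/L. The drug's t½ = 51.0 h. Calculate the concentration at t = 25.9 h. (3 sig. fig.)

190 mg/L

k = ln 2 / 51.0 = 0.01359 h⁻¹
25.9 h is 0.5078 half-lives, so C = 270 × (1/2)^0.5078 = 270 × 0.7033 ≈ 190 mg/L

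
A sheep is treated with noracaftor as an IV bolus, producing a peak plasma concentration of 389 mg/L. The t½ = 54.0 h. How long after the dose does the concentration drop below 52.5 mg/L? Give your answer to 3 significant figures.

k = ln 2 / 54.0 = 0.01284 h⁻¹
C(t) = C₀ e^(−kt)  ⇒  t = ln(C₀/C) / k
t = ln(389/52.5) / 0.01284 = 2.003 / 0.01284 ≈ 156 hours

156 hours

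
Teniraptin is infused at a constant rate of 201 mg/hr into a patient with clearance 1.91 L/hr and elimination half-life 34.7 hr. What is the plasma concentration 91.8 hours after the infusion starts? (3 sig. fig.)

88.4 µg/mL

Css = rate / CL = 201 / 1.91 = 105.2 µg/mL
k = ln 2 / 34.7 = 0.01998 hr⁻¹
C(t) = Css (1 − e^(−kt)) = 105.2 × (1 − e^(−1.834)) = 105.2 × 0.8402 ≈ 88.4 µg/mL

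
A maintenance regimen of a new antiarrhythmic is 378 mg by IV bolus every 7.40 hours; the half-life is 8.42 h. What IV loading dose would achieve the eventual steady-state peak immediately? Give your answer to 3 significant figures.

829 mg

k = ln 2 / 8.42 = 0.08232 h⁻¹
Accumulation ratio R = 1 / (1 − e^(−kτ)) = 1 / (1 − e^(−0.08232×7.40)) = 1 / (1 − 0.5438) = 2.192
Loading dose = maintenance dose × R = 378 × 2.192 ≈ 829 mg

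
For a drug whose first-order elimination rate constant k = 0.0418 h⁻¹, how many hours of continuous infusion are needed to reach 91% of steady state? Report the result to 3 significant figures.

57.6 hours

f = 1 − e^(−kt)  ⇒  t = −ln(1 − f) / k
t = −ln(1 − 0.91) / 0.04180 = 2.408 / 0.04180 ≈ 57.6 hours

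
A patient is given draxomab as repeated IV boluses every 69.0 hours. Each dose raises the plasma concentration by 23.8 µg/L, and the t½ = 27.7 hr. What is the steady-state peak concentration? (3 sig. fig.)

28.9 µg/L

k = ln 2 / 27.7 = 0.02502 hr⁻¹
Fraction remaining after one interval: e^(−kτ) = e^(−0.02502 × 69.0) = 0.1779
R = 1 / (1 − 0.1779) = 1.216
Css,max = 23.8 × 1.216 ≈ 28.9 µg/L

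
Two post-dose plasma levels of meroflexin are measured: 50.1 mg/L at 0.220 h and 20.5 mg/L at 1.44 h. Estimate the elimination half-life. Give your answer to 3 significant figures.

k = ln(C₁/C₂) / (t₂ − t₁) = ln(50.1/20.5) / (1.44 − 0.220)
  = 0.8936 / 1.220 = 0.7325 h⁻¹
t½ = ln 2 / k = ln 2 / 0.7325 ≈ 0.946 hours

0.946 hours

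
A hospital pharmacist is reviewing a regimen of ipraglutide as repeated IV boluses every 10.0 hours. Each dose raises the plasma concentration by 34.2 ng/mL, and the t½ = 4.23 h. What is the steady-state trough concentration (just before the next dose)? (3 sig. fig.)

8.24 ng/mL

k = ln 2 / 4.23 = 0.1639 h⁻¹
Fraction remaining after one interval: e^(−kτ) = e^(−0.1639 × 10.0) = 0.1942
R = 1 / (1 − 0.1942) = 1.241
Css,max = 34.2 × 1.241 = 42.44 ng/mL
Css,min = Css,max × e^(−kτ) = 42.44 × 0.1942 ≈ 8.24 ng/mL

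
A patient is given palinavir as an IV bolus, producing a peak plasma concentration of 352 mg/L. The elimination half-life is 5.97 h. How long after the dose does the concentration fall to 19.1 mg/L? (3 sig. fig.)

25.1 hours

k = ln 2 / 5.97 = 0.1161 h⁻¹
C(t) = C₀ e^(−kt)  ⇒  t = ln(C₀/C) / k
t = ln(352/19.1) / 0.1161 = 2.914 / 0.1161 ≈ 25.1 hours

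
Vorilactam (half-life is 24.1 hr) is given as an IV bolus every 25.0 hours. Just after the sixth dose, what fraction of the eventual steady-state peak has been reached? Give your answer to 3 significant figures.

k = ln 2 / 24.1 = 0.02876 hr⁻¹
f_n = 1 − e^(−nkτ) = 1 − e^(−6 × 0.02876 × 25.0) = 1 − e^(−4.314) = 1 − 0.01338 ≈ 0.987

0.987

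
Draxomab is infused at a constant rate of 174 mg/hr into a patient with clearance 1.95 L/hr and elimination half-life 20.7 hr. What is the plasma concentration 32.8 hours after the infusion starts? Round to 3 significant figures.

59.5 mg/L

Css = rate / CL = 174 / 1.95 = 89.23 mg/L
k = ln 2 / 20.7 = 0.03349 hr⁻¹
C(t) = Css (1 − e^(−kt)) = 89.23 × (1 − e^(−1.098)) = 89.23 × 0.6666 ≈ 59.5 mg/L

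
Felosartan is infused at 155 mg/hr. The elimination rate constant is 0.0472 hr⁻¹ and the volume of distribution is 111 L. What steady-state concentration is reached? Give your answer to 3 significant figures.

CL = k · V = 0.0472 × 111 = 5.239 L/hr
Css = rate / CL = 155 / 5.239 ≈ 29.6 mg/L

29.6 mg/L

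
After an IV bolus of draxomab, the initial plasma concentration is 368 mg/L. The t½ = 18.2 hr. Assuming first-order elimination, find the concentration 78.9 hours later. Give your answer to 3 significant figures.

k = ln 2 / 18.2 = 0.03809 hr⁻¹
C(t) = C₀ e^(−kt) = 368 × e^(−0.03809 × 78.9) = 368 × e^(−3.005) = 368 × 0.04954 ≈ 18.2 mg/L

18.2 mg/L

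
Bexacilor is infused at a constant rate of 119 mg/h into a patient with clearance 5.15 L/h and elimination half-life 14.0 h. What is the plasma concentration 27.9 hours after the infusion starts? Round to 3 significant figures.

17.3 µg/mL

Css = rate / CL = 119 / 5.15 = 23.11 µg/mL
k = ln 2 / 14.0 = 0.04951 h⁻¹
C(t) = Css (1 − e^(−kt)) = 23.11 × (1 − e^(−1.381)) = 23.11 × 0.7488 ≈ 17.3 µg/mL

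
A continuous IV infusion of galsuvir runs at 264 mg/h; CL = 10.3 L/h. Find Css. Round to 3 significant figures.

Css = infusion rate / CL = 264 / 10.3 ≈ 25.6 mg/L

25.6 mg/L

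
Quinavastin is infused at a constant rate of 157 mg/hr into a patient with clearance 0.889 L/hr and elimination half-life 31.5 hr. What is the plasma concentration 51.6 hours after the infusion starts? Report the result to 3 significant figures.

Css = rate / CL = 157 / 0.889 = 176.6 µg/mL
k = ln 2 / 31.5 = 0.02200 hr⁻¹
C(t) = Css (1 − e^(−kt)) = 176.6 × (1 − e^(−1.135)) = 176.6 × 0.6787 ≈ 120 µg/mL

120 µg/mL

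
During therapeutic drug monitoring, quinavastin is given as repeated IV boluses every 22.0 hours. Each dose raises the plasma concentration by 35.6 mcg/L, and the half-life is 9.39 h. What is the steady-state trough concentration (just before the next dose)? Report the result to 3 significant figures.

8.74 mcg/L

k = ln 2 / 9.39 = 0.07382 h⁻¹
Fraction remaining after one interval: e^(−kτ) = e^(−0.07382 × 22.0) = 0.1971
R = 1 / (1 − 0.1971) = 1.246
Css,max = 35.6 × 1.246 = 44.34 mcg/L
Css,min = Css,max × e^(−kτ) = 44.34 × 0.1971 ≈ 8.74 mcg/L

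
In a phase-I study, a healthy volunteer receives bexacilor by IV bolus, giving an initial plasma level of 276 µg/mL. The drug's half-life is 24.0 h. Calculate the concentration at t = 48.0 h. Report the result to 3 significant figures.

69.0 µg/mL

k = ln 2 / 24.0 = 0.02888 h⁻¹
48.0 h is 2.000 half-lives, so C = 276 × (1/2)^2.000 = 276 × 0.2500 ≈ 69.0 µg/mL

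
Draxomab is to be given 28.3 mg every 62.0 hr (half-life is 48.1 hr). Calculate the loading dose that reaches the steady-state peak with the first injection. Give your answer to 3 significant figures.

k = ln 2 / 48.1 = 0.01441 hr⁻¹
Accumulation ratio R = 1 / (1 − e^(−kτ)) = 1 / (1 − e^(−0.01441×62.0)) = 1 / (1 − 0.4092) = 1.693
Loading dose = maintenance dose × R = 28.3 × 1.693 ≈ 47.9 mg

47.9 mg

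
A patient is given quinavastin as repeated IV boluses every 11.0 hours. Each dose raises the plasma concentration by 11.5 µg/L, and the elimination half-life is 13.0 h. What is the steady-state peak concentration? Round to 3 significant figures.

k = ln 2 / 13.0 = 0.05332 h⁻¹
Fraction remaining after one interval: e^(−kτ) = e^(−0.05332 × 11.0) = 0.5563
R = 1 / (1 − 0.5563) = 2.254
Css,max = 11.5 × 2.254 ≈ 25.9 µg/L

25.9 µg/L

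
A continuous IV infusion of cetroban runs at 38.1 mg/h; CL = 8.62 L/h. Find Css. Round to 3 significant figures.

Css = infusion rate / CL = 38.1 / 8.62 ≈ 4.42 mg/L

4.42 mg/L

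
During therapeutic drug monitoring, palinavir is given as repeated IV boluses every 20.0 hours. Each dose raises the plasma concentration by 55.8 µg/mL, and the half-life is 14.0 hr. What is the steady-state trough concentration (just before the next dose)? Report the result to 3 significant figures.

k = ln 2 / 14.0 = 0.04951 hr⁻¹
Fraction remaining after one interval: e^(−kτ) = e^(−0.04951 × 20.0) = 0.3715
R = 1 / (1 − 0.3715) = 1.591
Css,max = 55.8 × 1.591 = 88.78 µg/mL
Css,min = Css,max × e^(−kτ) = 88.78 × 0.3715 ≈ 33.0 µg/mL

33.0 µg/mL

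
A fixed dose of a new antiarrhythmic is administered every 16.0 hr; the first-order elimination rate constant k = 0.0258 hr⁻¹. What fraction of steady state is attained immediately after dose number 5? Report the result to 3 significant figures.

0.873

f_n = 1 − e^(−nkτ) = 1 − e^(−5 × 0.02580 × 16.0) = 1 − e^(−2.064) = 1 − 0.1269 ≈ 0.873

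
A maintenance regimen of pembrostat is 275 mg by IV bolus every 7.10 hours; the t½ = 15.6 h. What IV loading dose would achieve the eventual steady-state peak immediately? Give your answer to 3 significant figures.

k = ln 2 / 15.6 = 0.04443 h⁻¹
Accumulation ratio R = 1 / (1 − e^(−kτ)) = 1 / (1 − e^(−0.04443×7.10)) = 1 / (1 − 0.7294) = 3.696
Loading dose = maintenance dose × R = 275 × 3.696 ≈ 1020 mg

1020 mg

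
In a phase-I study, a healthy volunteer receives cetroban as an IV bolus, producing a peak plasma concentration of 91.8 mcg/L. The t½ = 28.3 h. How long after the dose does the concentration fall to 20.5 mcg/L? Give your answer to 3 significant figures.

k = ln 2 / 28.3 = 0.02449 h⁻¹
C(t) = C₀ e^(−kt)  ⇒  t = ln(C₀/C) / k
t = ln(91.8/20.5) / 0.02449 = 1.499 / 0.02449 ≈ 61.2 hours

61.2 hours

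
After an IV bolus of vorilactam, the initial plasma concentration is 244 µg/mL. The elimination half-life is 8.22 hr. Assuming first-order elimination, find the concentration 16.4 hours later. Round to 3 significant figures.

k = ln 2 / 8.22 = 0.08432 hr⁻¹
C(t) = C₀ e^(−kt) = 244 × e^(−0.08432 × 16.4) = 244 × e^(−1.383) = 244 × 0.2508 ≈ 61.2 µg/mL

61.2 µg/mL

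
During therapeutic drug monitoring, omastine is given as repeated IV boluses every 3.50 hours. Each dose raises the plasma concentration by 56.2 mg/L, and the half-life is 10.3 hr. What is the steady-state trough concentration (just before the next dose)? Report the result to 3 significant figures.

212 mg/L

k = ln 2 / 10.3 = 0.06730 hr⁻¹
Fraction remaining after one interval: e^(−kτ) = e^(−0.06730 × 3.50) = 0.7901
R = 1 / (1 − 0.7901) = 4.765
Css,max = 56.2 × 4.765 = 267.8 mg/L
Css,min = Css,max × e^(−kτ) = 267.8 × 0.7901 ≈ 212 mg/L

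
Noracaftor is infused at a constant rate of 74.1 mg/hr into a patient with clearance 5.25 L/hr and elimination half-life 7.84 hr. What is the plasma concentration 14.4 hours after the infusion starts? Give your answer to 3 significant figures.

10.2 µg/mL

Css = rate / CL = 74.1 / 5.25 = 14.11 µg/mL
k = ln 2 / 7.84 = 0.08841 hr⁻¹
C(t) = Css (1 − e^(−kt)) = 14.11 × (1 − e^(−1.273)) = 14.11 × 0.7200 ≈ 10.2 µg/mL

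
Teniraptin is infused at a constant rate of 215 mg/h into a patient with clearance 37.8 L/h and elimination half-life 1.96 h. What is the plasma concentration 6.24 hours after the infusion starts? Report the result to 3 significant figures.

Css = rate / CL = 215 / 37.8 = 5.688 µg/mL
k = ln 2 / 1.96 = 0.3536 h⁻¹
C(t) = Css (1 − e^(−kt)) = 5.688 × (1 − e^(−2.207)) = 5.688 × 0.8899 ≈ 5.06 µg/mL

5.06 µg/mL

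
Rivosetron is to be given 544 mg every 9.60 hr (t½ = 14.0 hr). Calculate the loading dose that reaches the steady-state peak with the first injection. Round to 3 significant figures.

k = ln 2 / 14.0 = 0.04951 hr⁻¹
Accumulation ratio R = 1 / (1 − e^(−kτ)) = 1 / (1 − e^(−0.04951×9.60)) = 1 / (1 − 0.6217) = 2.643
Loading dose = maintenance dose × R = 544 × 2.643 ≈ 1440 mg

1440 mg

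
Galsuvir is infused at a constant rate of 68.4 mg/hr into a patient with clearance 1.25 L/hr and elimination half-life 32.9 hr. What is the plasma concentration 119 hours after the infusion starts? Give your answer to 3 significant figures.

Css = rate / CL = 68.4 / 1.25 = 54.72 mg/L
k = ln 2 / 32.9 = 0.02107 hr⁻¹
C(t) = Css (1 − e^(−kt)) = 54.72 × (1 − e^(−2.507)) = 54.72 × 0.9185 ≈ 50.3 mg/L

50.3 mg/L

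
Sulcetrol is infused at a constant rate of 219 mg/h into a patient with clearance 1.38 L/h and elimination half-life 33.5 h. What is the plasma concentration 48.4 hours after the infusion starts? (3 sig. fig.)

Css = rate / CL = 219 / 1.38 = 158.7 mg/L
k = ln 2 / 33.5 = 0.02069 h⁻¹
C(t) = Css (1 − e^(−kt)) = 158.7 × (1 − e^(−1.001)) = 158.7 × 0.6327 ≈ 100 mg/L

100 mg/L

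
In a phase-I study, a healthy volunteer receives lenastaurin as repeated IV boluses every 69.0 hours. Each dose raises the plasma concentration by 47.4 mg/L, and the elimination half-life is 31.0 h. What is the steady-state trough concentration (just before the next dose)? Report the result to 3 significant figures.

12.9 mg/L

k = ln 2 / 31.0 = 0.02236 h⁻¹
Fraction remaining after one interval: e^(−kτ) = e^(−0.02236 × 69.0) = 0.2138
R = 1 / (1 − 0.2138) = 1.272
Css,max = 47.4 × 1.272 = 60.29 mg/L
Css,min = Css,max × e^(−kτ) = 60.29 × 0.2138 ≈ 12.9 mg/L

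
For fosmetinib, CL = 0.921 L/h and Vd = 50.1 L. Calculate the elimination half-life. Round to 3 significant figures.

37.7 hours

k = CL / V = 0.921 / 50.1 = 0.01838 h⁻¹
t½ = ln 2 / k = ln 2 / 0.01838 ≈ 37.7 hours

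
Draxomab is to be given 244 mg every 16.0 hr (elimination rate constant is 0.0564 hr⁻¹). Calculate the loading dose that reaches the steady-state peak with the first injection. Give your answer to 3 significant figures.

410 mg

Accumulation ratio R = 1 / (1 − e^(−kτ)) = 1 / (1 − e^(−0.05640×16.0)) = 1 / (1 − 0.4056) = 1.682
Loading dose = maintenance dose × R = 244 × 1.682 ≈ 410 mg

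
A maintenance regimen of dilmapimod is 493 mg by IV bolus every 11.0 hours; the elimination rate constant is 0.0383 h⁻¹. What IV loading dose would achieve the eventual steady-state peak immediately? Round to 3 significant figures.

1430 mg

Accumulation ratio R = 1 / (1 − e^(−kτ)) = 1 / (1 − e^(−0.03830×11.0)) = 1 / (1 − 0.6562) = 2.909
Loading dose = maintenance dose × R = 493 × 2.909 ≈ 1430 mg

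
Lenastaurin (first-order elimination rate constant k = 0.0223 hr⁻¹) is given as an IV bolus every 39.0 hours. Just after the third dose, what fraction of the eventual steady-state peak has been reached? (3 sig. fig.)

0.926

f_n = 1 − e^(−nkτ) = 1 − e^(−3 × 0.02230 × 39.0) = 1 − e^(−2.609) = 1 − 0.07360 ≈ 0.926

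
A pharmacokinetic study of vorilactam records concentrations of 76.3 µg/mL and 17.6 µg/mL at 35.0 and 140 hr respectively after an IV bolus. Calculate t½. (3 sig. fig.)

49.6 hours

k = ln(C₁/C₂) / (t₂ − t₁) = ln(76.3/17.6) / (140 − 35.0)
  = 1.467 / 105.0 = 0.01397 hr⁻¹
t½ = ln 2 / k = ln 2 / 0.01397 ≈ 49.6 hours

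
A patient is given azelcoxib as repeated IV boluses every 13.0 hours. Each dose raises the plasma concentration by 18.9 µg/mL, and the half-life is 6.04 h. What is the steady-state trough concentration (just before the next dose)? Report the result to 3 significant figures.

5.49 µg/mL

k = ln 2 / 6.04 = 0.1148 h⁻¹
Fraction remaining after one interval: e^(−kτ) = e^(−0.1148 × 13.0) = 0.2250
R = 1 / (1 − 0.2250) = 1.290
Css,max = 18.9 × 1.290 = 24.39 µg/mL
Css,min = Css,max × e^(−kτ) = 24.39 × 0.2250 ≈ 5.49 µg/mL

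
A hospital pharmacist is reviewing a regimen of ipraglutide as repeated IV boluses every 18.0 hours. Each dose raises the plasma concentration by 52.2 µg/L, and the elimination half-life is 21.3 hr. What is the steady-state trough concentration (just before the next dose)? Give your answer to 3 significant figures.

k = ln 2 / 21.3 = 0.03254 hr⁻¹
Fraction remaining after one interval: e^(−kτ) = e^(−0.03254 × 18.0) = 0.5567
R = 1 / (1 − 0.5567) = 2.256
Css,max = 52.2 × 2.256 = 117.7 µg/L
Css,min = Css,max × e^(−kτ) = 117.7 × 0.5567 ≈ 65.5 µg/L

65.5 µg/L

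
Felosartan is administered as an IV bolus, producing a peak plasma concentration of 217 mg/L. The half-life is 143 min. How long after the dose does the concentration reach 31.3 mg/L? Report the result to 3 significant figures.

399 minutes

k = ln 2 / 143 = 0.004847 min⁻¹
C(t) = C₀ e^(−kt)  ⇒  t = ln(C₀/C) / k
t = ln(217/31.3) / 0.004847 = 1.936 / 0.004847 ≈ 399 minutes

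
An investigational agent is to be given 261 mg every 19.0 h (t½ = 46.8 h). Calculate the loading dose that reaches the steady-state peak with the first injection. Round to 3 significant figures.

1060 mg

k = ln 2 / 46.8 = 0.01481 h⁻¹
Accumulation ratio R = 1 / (1 − e^(−kτ)) = 1 / (1 − e^(−0.01481×19.0)) = 1 / (1 − 0.7547) = 4.077
Loading dose = maintenance dose × R = 261 × 4.077 ≈ 1060 mg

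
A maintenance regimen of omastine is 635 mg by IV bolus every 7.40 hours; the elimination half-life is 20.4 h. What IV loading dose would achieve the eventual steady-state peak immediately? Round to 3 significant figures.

k = ln 2 / 20.4 = 0.03398 h⁻¹
Accumulation ratio R = 1 / (1 − e^(−kτ)) = 1 / (1 − e^(−0.03398×7.40)) = 1 / (1 − 0.7777) = 4.498
Loading dose = maintenance dose × R = 635 × 4.498 ≈ 2860 mg

2860 mg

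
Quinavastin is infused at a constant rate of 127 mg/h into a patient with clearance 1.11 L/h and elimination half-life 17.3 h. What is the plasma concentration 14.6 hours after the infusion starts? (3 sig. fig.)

50.7 mg/L

Css = rate / CL = 127 / 1.11 = 114.4 mg/L
k = ln 2 / 17.3 = 0.04007 h⁻¹
C(t) = Css (1 − e^(−kt)) = 114.4 × (1 − e^(−0.5850)) = 114.4 × 0.4429 ≈ 50.7 mg/L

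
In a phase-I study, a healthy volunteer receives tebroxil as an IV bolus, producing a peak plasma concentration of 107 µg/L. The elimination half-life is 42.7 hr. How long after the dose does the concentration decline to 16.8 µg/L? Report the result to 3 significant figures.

k = ln 2 / 42.7 = 0.01623 hr⁻¹
C(t) = C₀ e^(−kt)  ⇒  t = ln(C₀/C) / k
t = ln(107/16.8) / 0.01623 = 1.851 / 0.01623 ≈ 114 hours

114 hours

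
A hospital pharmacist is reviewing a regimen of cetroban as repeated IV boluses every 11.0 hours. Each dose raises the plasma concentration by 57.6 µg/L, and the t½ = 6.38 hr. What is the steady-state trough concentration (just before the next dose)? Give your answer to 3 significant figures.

k = ln 2 / 6.38 = 0.1086 hr⁻¹
Fraction remaining after one interval: e^(−kτ) = e^(−0.1086 × 11.0) = 0.3027
R = 1 / (1 − 0.3027) = 1.434
Css,max = 57.6 × 1.434 = 82.60 µg/L
Css,min = Css,max × e^(−kτ) = 82.60 × 0.3027 ≈ 25.0 µg/L

25.0 µg/L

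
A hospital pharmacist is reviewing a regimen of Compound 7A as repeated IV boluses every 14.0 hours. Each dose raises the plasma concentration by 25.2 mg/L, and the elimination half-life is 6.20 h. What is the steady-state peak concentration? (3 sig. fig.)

k = ln 2 / 6.20 = 0.1118 h⁻¹
Fraction remaining after one interval: e^(−kτ) = e^(−0.1118 × 14.0) = 0.2091
R = 1 / (1 − 0.2091) = 1.264
Css,max = 25.2 × 1.264 ≈ 31.9 mg/L

31.9 mg/L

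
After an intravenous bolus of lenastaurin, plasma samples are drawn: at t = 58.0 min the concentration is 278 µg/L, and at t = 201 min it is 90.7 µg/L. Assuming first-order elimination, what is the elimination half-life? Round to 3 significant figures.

k = ln(C₁/C₂) / (t₂ − t₁) = ln(278/90.7) / (201 − 58.0)
  = 1.120 / 143.0 = 0.007833 min⁻¹
t½ = ln 2 / k = ln 2 / 0.007833 ≈ 88.5 minutes

88.5 minutes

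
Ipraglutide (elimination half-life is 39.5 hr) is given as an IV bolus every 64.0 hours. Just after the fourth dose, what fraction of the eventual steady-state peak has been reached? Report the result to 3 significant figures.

0.989

k = ln 2 / 39.5 = 0.01755 hr⁻¹
f_n = 1 − e^(−nkτ) = 1 − e^(−4 × 0.01755 × 64.0) = 1 − e^(−4.492) = 1 − 0.01119 ≈ 0.989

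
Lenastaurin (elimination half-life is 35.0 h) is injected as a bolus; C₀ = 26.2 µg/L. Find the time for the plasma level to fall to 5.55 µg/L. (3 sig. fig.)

78.4 hours

k = ln 2 / 35.0 = 0.01980 h⁻¹
C(t) = C₀ e^(−kt)  ⇒  t = ln(C₀/C) / k
t = ln(26.2/5.55) / 0.01980 = 1.552 / 0.01980 ≈ 78.4 hours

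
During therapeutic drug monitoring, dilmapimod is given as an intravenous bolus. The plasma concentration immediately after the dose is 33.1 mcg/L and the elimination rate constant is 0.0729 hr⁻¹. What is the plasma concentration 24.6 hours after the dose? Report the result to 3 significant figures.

5.51 mcg/L

C(t) = C₀ e^(−kt) = 33.1 × e^(−0.07290 × 24.6) = 33.1 × e^(−1.793) = 33.1 × 0.1664 ≈ 5.51 mcg/L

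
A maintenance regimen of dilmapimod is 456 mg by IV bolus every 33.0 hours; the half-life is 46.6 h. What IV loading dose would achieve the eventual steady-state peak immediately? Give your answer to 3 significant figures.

k = ln 2 / 46.6 = 0.01487 h⁻¹
Accumulation ratio R = 1 / (1 − e^(−kτ)) = 1 / (1 − e^(−0.01487×33.0)) = 1 / (1 − 0.6121) = 2.578
Loading dose = maintenance dose × R = 456 × 2.578 ≈ 1180 mg

1180 mg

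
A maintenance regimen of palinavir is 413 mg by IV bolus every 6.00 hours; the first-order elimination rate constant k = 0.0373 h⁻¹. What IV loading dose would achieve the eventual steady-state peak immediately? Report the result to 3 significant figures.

2060 mg

Accumulation ratio R = 1 / (1 − e^(−kτ)) = 1 / (1 − e^(−0.03730×6.00)) = 1 / (1 − 0.7995) = 4.987
Loading dose = maintenance dose × R = 413 × 4.987 ≈ 2060 mg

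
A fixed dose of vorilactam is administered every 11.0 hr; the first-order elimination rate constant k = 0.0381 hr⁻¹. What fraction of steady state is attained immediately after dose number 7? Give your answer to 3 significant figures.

0.947

f_n = 1 − e^(−nkτ) = 1 − e^(−7 × 0.03810 × 11.0) = 1 − e^(−2.934) = 1 − 0.05320 ≈ 0.947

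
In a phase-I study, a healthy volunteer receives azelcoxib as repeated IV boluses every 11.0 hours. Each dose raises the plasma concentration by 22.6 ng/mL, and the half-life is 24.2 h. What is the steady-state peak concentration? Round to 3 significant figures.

k = ln 2 / 24.2 = 0.02864 h⁻¹
Fraction remaining after one interval: e^(−kτ) = e^(−0.02864 × 11.0) = 0.7297
R = 1 / (1 − 0.7297) = 3.700
Css,max = 22.6 × 3.700 ≈ 83.6 ng/mL

83.6 ng/mL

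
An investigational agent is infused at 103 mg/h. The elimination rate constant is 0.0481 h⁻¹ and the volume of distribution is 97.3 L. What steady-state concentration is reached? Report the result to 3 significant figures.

CL = k · V = 0.0481 × 97.3 = 4.680 L/h
Css = rate / CL = 103 / 4.680 ≈ 22.0 mg/L

22.0 mg/L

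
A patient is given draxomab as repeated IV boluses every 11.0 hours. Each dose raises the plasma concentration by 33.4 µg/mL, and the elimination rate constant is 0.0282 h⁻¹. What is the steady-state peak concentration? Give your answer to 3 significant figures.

125 µg/mL

Fraction remaining after one interval: e^(−kτ) = e^(−0.02820 × 11.0) = 0.7333
R = 1 / (1 − 0.7333) = 3.750
Css,max = 33.4 × 3.750 ≈ 125 µg/mL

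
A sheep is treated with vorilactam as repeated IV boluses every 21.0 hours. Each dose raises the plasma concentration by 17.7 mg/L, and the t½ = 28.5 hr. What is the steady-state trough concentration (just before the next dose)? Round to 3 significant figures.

26.6 mg/L

k = ln 2 / 28.5 = 0.02432 hr⁻¹
Fraction remaining after one interval: e^(−kτ) = e^(−0.02432 × 21.0) = 0.6001
R = 1 / (1 − 0.6001) = 2.500
Css,max = 17.7 × 2.500 = 44.26 mg/L
Css,min = Css,max × e^(−kτ) = 44.26 × 0.6001 ≈ 26.6 mg/L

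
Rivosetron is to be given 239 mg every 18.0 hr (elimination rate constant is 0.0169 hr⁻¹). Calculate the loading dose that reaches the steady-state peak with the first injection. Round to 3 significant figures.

911 mg

Accumulation ratio R = 1 / (1 − e^(−kτ)) = 1 / (1 − e^(−0.01690×18.0)) = 1 / (1 − 0.7377) = 3.813
Loading dose = maintenance dose × R = 239 × 3.813 ≈ 911 mg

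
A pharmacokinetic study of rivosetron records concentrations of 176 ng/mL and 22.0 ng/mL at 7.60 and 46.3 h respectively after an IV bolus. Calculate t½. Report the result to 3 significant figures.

12.9 hours

k = ln(C₁/C₂) / (t₂ − t₁) = ln(176/22.0) / (46.3 − 7.60)
  = 2.079 / 38.70 = 0.05373 h⁻¹
t½ = ln 2 / k = ln 2 / 0.05373 ≈ 12.9 hours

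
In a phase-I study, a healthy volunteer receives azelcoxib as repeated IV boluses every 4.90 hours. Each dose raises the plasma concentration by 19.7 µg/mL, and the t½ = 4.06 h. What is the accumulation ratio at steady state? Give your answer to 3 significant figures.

1.76

k = ln 2 / 4.06 = 0.1707 h⁻¹
Fraction remaining after one interval: e^(−kτ) = e^(−0.1707 × 4.90) = 0.4332
R = 1 / (1 − 0.4332) = 1 / 0.5668 ≈ 1.76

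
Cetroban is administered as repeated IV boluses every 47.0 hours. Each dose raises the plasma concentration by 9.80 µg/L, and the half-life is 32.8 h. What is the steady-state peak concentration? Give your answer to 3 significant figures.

15.6 µg/L

k = ln 2 / 32.8 = 0.02113 h⁻¹
Fraction remaining after one interval: e^(−kτ) = e^(−0.02113 × 47.0) = 0.3704
R = 1 / (1 − 0.3704) = 1.588
Css,max = 9.80 × 1.588 ≈ 15.6 µg/L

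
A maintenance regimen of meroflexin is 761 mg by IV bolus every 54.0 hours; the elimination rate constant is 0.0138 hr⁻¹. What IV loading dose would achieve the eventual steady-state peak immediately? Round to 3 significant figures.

Accumulation ratio R = 1 / (1 − e^(−kτ)) = 1 / (1 − e^(−0.01380×54.0)) = 1 / (1 − 0.4746) = 1.903
Loading dose = maintenance dose × R = 761 × 1.903 ≈ 1450 mg

1450 mg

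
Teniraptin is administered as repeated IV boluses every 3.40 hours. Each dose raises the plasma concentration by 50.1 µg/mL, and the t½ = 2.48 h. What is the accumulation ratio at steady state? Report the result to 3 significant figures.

1.63

k = ln 2 / 2.48 = 0.2795 h⁻¹
Fraction remaining after one interval: e^(−kτ) = e^(−0.2795 × 3.40) = 0.3866
R = 1 / (1 − 0.3866) = 1 / 0.6134 ≈ 1.63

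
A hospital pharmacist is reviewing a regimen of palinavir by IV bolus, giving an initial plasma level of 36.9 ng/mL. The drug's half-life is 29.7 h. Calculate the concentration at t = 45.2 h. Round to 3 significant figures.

12.8 ng/mL

k = ln 2 / 29.7 = 0.02334 h⁻¹
45.2 h is 1.522 half-lives, so C = 36.9 × (1/2)^1.522 = 36.9 × 0.3482 ≈ 12.8 ng/mL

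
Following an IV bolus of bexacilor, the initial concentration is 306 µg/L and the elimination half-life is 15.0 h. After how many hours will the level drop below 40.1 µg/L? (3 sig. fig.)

44.0 hours

k = ln 2 / 15.0 = 0.04621 h⁻¹
C(t) = C₀ e^(−kt)  ⇒  t = ln(C₀/C) / k
t = ln(306/40.1) / 0.04621 = 2.032 / 0.04621 ≈ 44.0 hours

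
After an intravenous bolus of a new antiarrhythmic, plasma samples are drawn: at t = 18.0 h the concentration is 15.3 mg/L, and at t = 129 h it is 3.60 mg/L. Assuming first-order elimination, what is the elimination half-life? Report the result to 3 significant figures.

k = ln(C₁/C₂) / (t₂ − t₁) = ln(15.3/3.60) / (129 − 18.0)
  = 1.447 / 111.0 = 0.01304 h⁻¹
t½ = ln 2 / k = ln 2 / 0.01304 ≈ 53.2 hours

53.2 hours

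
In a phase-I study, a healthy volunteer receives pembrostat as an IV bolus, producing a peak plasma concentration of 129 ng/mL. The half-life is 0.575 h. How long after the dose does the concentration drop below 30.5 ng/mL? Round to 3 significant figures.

1.20 hours

k = ln 2 / 0.575 = 1.205 h⁻¹
C(t) = C₀ e^(−kt)  ⇒  t = ln(C₀/C) / k
t = ln(129/30.5) / 1.205 = 1.442 / 1.205 ≈ 1.20 hours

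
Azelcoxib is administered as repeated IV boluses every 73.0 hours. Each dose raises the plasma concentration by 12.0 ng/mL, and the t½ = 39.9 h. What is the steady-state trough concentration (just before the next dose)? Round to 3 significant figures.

4.70 ng/mL

k = ln 2 / 39.9 = 0.01737 h⁻¹
Fraction remaining after one interval: e^(−kτ) = e^(−0.01737 × 73.0) = 0.2813
R = 1 / (1 − 0.2813) = 1.391
Css,max = 12.0 × 1.391 = 16.70 ng/mL
Css,min = Css,max × e^(−kτ) = 16.70 × 0.2813 ≈ 4.70 ng/mL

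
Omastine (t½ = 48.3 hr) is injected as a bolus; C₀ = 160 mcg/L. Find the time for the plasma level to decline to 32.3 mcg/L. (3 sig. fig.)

k = ln 2 / 48.3 = 0.01435 hr⁻¹
C(t) = C₀ e^(−kt)  ⇒  t = ln(C₀/C) / k
t = ln(160/32.3) / 0.01435 = 1.600 / 0.01435 ≈ 111 hours

111 hours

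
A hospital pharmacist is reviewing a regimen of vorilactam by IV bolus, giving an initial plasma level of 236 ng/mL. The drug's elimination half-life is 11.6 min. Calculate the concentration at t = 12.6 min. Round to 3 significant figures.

111 ng/mL

k = ln 2 / 11.6 = 0.05975 min⁻¹
12.6 min is 1.086 half-lives, so C = 236 × (1/2)^1.086 = 236 × 0.4710 ≈ 111 ng/mL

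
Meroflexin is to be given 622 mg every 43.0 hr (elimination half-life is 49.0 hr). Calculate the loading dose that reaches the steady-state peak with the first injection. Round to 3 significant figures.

1360 mg

k = ln 2 / 49.0 = 0.01415 hr⁻¹
Accumulation ratio R = 1 / (1 − e^(−kτ)) = 1 / (1 − e^(−0.01415×43.0)) = 1 / (1 − 0.5443) = 2.194
Loading dose = maintenance dose × R = 622 × 2.194 ≈ 1360 mg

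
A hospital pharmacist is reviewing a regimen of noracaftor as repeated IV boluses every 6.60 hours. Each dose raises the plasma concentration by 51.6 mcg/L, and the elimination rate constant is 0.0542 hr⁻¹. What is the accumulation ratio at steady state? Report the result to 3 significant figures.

Fraction remaining after one interval: e^(−kτ) = e^(−0.05420 × 6.60) = 0.6993
R = 1 / (1 − 0.6993) = 1 / 0.3007 ≈ 3.33

3.33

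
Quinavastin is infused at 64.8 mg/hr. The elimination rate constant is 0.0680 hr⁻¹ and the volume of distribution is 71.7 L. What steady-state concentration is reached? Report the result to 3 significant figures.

13.3 µg/mL

CL = k · V = 0.0680 × 71.7 = 4.876 L/hr
Css = rate / CL = 64.8 / 4.876 ≈ 13.3 µg/mL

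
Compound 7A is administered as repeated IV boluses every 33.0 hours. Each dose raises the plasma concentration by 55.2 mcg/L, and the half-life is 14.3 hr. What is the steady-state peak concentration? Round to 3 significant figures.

69.2 mcg/L

k = ln 2 / 14.3 = 0.04847 hr⁻¹
Fraction remaining after one interval: e^(−kτ) = e^(−0.04847 × 33.0) = 0.2020
R = 1 / (1 − 0.2020) = 1.253
Css,max = 55.2 × 1.253 ≈ 69.2 mcg/L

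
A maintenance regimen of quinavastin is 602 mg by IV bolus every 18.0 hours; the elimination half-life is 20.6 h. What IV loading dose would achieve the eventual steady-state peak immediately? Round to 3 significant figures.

1330 mg

k = ln 2 / 20.6 = 0.03365 h⁻¹
Accumulation ratio R = 1 / (1 − e^(−kτ)) = 1 / (1 − e^(−0.03365×18.0)) = 1 / (1 − 0.5457) = 2.201
Loading dose = maintenance dose × R = 602 × 2.201 ≈ 1330 mg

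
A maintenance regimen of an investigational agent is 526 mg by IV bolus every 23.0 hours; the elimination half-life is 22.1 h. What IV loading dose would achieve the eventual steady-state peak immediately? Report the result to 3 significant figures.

1020 mg

k = ln 2 / 22.1 = 0.03136 h⁻¹
Accumulation ratio R = 1 / (1 − e^(−kτ)) = 1 / (1 − e^(−0.03136×23.0)) = 1 / (1 − 0.4861) = 1.946
Loading dose = maintenance dose × R = 526 × 1.946 ≈ 1020 mg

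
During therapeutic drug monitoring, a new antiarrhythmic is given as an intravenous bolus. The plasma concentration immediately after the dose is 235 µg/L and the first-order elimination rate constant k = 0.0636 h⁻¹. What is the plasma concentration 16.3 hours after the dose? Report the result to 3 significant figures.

83.3 µg/L

C(t) = C₀ e^(−kt) = 235 × e^(−0.06360 × 16.3) = 235 × e^(−1.037) = 235 × 0.3546 ≈ 83.3 µg/L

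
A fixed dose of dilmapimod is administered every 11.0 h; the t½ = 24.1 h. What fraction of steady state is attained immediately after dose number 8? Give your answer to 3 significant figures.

k = ln 2 / 24.1 = 0.02876 h⁻¹
f_n = 1 − e^(−nkτ) = 1 − e^(−8 × 0.02876 × 11.0) = 1 − e^(−2.531) = 1 − 0.07958 ≈ 0.920

0.920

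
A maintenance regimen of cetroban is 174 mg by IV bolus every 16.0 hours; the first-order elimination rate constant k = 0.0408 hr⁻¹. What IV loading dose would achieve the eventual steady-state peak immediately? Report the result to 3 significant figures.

363 mg

Accumulation ratio R = 1 / (1 − e^(−kτ)) = 1 / (1 − e^(−0.04080×16.0)) = 1 / (1 − 0.5206) = 2.086
Loading dose = maintenance dose × R = 174 × 2.086 ≈ 363 mg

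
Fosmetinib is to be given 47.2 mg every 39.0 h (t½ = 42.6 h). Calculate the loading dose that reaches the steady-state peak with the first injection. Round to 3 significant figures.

100 mg

k = ln 2 / 42.6 = 0.01627 h⁻¹
Accumulation ratio R = 1 / (1 − e^(−kτ)) = 1 / (1 − e^(−0.01627×39.0)) = 1 / (1 − 0.5302) = 2.128
Loading dose = maintenance dose × R = 47.2 × 2.128 ≈ 100 mg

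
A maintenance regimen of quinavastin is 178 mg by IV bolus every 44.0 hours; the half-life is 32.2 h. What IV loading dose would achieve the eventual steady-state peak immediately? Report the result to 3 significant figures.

291 mg

k = ln 2 / 32.2 = 0.02153 h⁻¹
Accumulation ratio R = 1 / (1 − e^(−kτ)) = 1 / (1 − e^(−0.02153×44.0)) = 1 / (1 − 0.3878) = 1.634
Loading dose = maintenance dose × R = 178 × 1.634 ≈ 291 mg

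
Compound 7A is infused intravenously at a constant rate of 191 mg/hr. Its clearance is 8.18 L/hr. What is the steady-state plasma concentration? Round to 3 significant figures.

23.3 mg/L

Css = infusion rate / CL = 191 / 8.18 ≈ 23.3 mg/L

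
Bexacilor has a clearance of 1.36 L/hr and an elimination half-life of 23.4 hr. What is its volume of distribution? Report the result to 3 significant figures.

k = ln 2 / t½ = ln 2 / 23.4 = 0.02962 hr⁻¹
V = CL / k = 1.36 / 0.02962 ≈ 45.9 L

45.9 L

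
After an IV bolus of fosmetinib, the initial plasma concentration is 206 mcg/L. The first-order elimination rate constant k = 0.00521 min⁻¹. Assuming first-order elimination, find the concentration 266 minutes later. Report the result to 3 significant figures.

C(t) = C₀ e^(−kt) = 206 × e^(−0.005210 × 266) = 206 × e^(−1.386) = 206 × 0.2501 ≈ 51.5 mcg/L

51.5 mcg/L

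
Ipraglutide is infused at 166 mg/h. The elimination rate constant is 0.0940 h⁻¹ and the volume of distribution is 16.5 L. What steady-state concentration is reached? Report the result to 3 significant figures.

CL = k · V = 0.0940 × 16.5 = 1.551 L/h
Css = rate / CL = 166 / 1.551 ≈ 107 µg/mL

107 µg/mL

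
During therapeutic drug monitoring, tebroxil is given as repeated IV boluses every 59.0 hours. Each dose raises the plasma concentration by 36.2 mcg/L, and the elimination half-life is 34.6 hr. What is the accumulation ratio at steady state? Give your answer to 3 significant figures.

k = ln 2 / 34.6 = 0.02003 hr⁻¹
Fraction remaining after one interval: e^(−kτ) = e^(−0.02003 × 59.0) = 0.3067
R = 1 / (1 − 0.3067) = 1 / 0.6933 ≈ 1.44

1.44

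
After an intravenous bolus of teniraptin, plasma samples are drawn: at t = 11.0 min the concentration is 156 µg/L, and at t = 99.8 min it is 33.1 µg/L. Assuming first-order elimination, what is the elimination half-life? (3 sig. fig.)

k = ln(C₁/C₂) / (t₂ − t₁) = ln(156/33.1) / (99.8 − 11.0)
  = 1.550 / 88.80 = 0.01746 min⁻¹
t½ = ln 2 / k = ln 2 / 0.01746 ≈ 39.7 minutes

39.7 minutes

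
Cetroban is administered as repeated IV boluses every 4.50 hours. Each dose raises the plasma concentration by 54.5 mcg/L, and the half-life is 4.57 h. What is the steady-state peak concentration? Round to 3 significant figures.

110 mcg/L

k = ln 2 / 4.57 = 0.1517 h⁻¹
Fraction remaining after one interval: e^(−kτ) = e^(−0.1517 × 4.50) = 0.5053
R = 1 / (1 − 0.5053) = 2.022
Css,max = 54.5 × 2.022 ≈ 110 mcg/L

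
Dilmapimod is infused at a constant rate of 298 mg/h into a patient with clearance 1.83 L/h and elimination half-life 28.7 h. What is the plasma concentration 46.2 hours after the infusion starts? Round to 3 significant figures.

109 mg/L

Css = rate / CL = 298 / 1.83 = 162.8 mg/L
k = ln 2 / 28.7 = 0.02415 h⁻¹
C(t) = Css (1 − e^(−kt)) = 162.8 × (1 − e^(−1.116)) = 162.8 × 0.6723 ≈ 109 mg/L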